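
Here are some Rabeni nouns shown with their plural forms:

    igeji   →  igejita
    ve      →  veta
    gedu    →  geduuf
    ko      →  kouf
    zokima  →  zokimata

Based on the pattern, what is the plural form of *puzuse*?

puzuseta

Looking at the last vowel of each stem: -uf when the last vowel of the stem is a rounded vowel (*gedu*, *ko*); -ta when the last vowel of the stem is an unrounded vowel (*igeji*, *ve*, *zokima*).
*puzuse*: last vowel = /e/, an unrounded vowel → -ta → *puzuseta*.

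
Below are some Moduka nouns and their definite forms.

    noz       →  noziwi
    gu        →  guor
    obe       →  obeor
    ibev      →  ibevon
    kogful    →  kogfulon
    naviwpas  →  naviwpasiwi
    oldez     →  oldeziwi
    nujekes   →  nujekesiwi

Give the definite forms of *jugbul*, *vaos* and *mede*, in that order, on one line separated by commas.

The pattern is sibilance of the final sound: -iwi when the stem ends in a sibilant (*noz*, *naviwpas*, *oldez*, *nujekes*); -on when the stem ends in a non-sibilant consonant (*ibev*, *kogful*); -or when the stem ends in a vowel (*gu*, *obe*).
The final sound of *jugbul* is /l/, which is a non-sibilant consonant, so the suffix is -on, giving *jugbulon*.
The final sound of *vaos* is /s/, which is a sibilant, so the suffix is -iwi, giving *vaosiwi*.
*mede* — final sound /e/ (a vowel) → -or → *medeor*.

jugbulon, vaosiwi, medeor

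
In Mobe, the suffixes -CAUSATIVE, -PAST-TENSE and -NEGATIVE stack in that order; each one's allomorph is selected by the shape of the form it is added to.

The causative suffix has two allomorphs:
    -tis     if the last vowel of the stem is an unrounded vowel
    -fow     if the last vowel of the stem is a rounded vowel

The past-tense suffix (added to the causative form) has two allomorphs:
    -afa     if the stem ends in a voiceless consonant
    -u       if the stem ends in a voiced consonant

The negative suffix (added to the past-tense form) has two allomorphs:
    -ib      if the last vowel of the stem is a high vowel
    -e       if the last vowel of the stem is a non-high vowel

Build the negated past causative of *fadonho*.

The last vowel of *fadonho* is /o/, which is a rounded vowel, so the causative suffix is -fow, giving *fadonhofow*.
The causative form *fadonhofow* — final consonant /w/ (voiced) → -u → *fadonhofowu*.
The past-tense form *fadonhofowu*: last vowel = /u/, a high vowel → -ib → *fadonhofowuib*.

fadonhofowuib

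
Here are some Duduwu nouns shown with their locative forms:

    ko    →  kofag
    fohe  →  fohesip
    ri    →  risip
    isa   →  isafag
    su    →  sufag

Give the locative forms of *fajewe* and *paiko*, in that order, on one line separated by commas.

fajewesip, paikofag

Looking at the last vowel of each stem: -sip when the last vowel of the stem is a front vowel (*fohe*, *ri*); -fag when the last vowel of the stem is a back vowel (*ko*, *isa*, *su*).
Since the last vowel of *fajewe* is /e/ (a front vowel), it takes -sip, giving *fajewesip*.
Since the last vowel of *paiko* is /o/ (a back vowel), it takes -fag, giving *paikofag*.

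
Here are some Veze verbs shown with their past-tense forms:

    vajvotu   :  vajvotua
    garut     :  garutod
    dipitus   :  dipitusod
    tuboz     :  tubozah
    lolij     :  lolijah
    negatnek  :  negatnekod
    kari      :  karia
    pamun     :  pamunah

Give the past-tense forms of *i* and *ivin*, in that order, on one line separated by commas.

ia, ivinah

Looking at the final sound of each stem: -od when the stem ends in a voiceless consonant (*garut*, *dipitus*, *negatnek*); -ah when the stem ends in a voiced consonant (*tuboz*, *lolij*, *pamun*); -a when the stem ends in a vowel (*vajvotu*, *kari*).
*i*: final sound = /i/, a vowel → -a → *ia*.
*ivin* — final sound /n/ (a voiced consonant) → -ah → *ivinah*.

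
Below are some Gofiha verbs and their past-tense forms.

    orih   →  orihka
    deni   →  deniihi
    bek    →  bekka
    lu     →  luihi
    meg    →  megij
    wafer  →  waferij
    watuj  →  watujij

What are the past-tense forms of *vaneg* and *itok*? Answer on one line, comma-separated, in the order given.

vanegij, itokka

The alternation tracks the final sound of the stem — -ka when the stem ends in a voiceless consonant (*orih*, *bek*); -ij when the stem ends in a voiced consonant (*meg*, *wafer*, *watuj*); -ihi when the stem ends in a vowel (*deni*, *lu*).
Since the final sound of *vaneg* is /g/ (a voiced consonant), it takes -ij, giving *vanegij*.
Since the final sound of *itok* is /k/ (a voiceless consonant), it takes -ka, giving *itokka*.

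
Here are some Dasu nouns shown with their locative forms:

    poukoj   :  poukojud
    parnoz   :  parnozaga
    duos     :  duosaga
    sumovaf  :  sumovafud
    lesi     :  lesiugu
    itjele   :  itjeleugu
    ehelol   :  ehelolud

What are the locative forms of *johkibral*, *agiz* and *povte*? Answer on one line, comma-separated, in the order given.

The alternation tracks the final sound of the stem — -aga when the stem ends in a sibilant (*parnoz*, *duos*); -ud when the stem ends in a non-sibilant consonant (*poukoj*, *sumovaf*, *ehelol*); -ugu when the stem ends in a vowel (*lesi*, *itjele*).
The final sound of *johkibral* is /l/, which is a non-sibilant consonant, so the suffix is -ud, giving *johkibralud*.
The final sound of *agiz* is /z/, which is a sibilant, so the suffix is -aga, giving *agizaga*.
Since the final sound of *povte* is /e/ (a vowel), it takes -ugu, giving *povteugu*.

johkibralud, agizaga, povteugu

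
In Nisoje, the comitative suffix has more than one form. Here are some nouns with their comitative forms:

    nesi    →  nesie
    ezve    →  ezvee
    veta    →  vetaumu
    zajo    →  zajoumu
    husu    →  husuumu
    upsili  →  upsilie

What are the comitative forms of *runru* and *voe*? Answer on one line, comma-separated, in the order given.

Looking at the last vowel of each stem: -e when the last vowel of the stem is a front vowel (*nesi*, *ezve*, *upsili*); -umu when the last vowel of the stem is a back vowel (*veta*, *zajo*, *husu*).
Since the last vowel of *runru* is /u/ (a back vowel), it takes -umu, giving *runruumu*.
Since the last vowel of *voe* is /e/ (a front vowel), it takes -e, giving *voee*.

runruumu, voee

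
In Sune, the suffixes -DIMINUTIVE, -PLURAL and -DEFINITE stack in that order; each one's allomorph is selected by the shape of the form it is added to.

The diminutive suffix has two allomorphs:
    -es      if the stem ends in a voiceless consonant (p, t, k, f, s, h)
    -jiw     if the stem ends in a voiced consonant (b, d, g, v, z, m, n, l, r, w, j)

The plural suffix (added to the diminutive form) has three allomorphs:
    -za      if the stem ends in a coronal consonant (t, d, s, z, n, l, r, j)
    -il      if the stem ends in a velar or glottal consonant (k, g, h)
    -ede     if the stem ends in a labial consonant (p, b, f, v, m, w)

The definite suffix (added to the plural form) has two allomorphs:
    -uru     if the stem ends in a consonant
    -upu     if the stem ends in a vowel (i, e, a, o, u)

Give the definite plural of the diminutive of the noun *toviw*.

The final consonant of *toviw* is /w/, which is voiced, so the diminutive suffix is -jiw, giving *toviwjiw*.
Since the final consonant of the diminutive form *toviwjiw* is /w/ (labial), it takes -ede, giving *toviwjiwede*.
The plural form *toviwjiwede* — final sound /e/ (a vowel) → -upu → *toviwjiwedeupu*.

toviwjiwedeupu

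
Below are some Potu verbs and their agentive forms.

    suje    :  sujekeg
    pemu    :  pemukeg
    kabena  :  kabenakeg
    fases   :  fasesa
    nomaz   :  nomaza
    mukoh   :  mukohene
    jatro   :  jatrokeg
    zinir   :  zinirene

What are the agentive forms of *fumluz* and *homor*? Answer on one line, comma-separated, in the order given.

fumluza, homorene

The suffix is conditioned by the final sound: -a when the stem ends in a sibilant (*fases*, *nomaz*); -ene when the stem ends in a non-sibilant consonant (*mukoh*, *zinir*); -keg when the stem ends in a vowel (*suje*, *pemu*, *kabena*, *jatro*).
Since the final sound of *fumluz* is /z/ (a sibilant), it takes -a, giving *fumluza*.
*homor* — final sound /r/ (a non-sibilant consonant) → -ene → *homorene*.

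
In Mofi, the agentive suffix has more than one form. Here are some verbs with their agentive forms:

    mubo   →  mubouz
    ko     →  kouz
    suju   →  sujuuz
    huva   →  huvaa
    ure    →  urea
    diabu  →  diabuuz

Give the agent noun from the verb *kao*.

kaouz

The alternation tracks the last vowel of the stem — -uz when the last vowel of the stem is a rounded vowel (*mubo*, *ko*, *suju*, *diabu*); -a when the last vowel of the stem is an unrounded vowel (*huva*, *ure*).
*kao*: last vowel = /o/, a rounded vowel → -uz → *kaouz*.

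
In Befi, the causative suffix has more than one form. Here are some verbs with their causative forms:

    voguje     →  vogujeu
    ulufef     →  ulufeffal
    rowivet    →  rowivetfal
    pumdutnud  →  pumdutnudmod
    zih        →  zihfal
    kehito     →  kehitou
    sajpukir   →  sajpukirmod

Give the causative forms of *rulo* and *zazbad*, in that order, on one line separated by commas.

rulou, zazbadmod

The pattern is voicing of the final sound: -fal when the stem ends in a voiceless consonant (*ulufef*, *rowivet*, *zih*); -mod when the stem ends in a voiced consonant (*pumdutnud*, *sajpukir*); -u when the stem ends in a vowel (*voguje*, *kehito*).
The final sound of *rulo* is /o/, which is a vowel, so the suffix is -u, giving *rulou*.
*zazbad*: final sound = /d/, a voiced consonant → -mod → *zazbadmod*.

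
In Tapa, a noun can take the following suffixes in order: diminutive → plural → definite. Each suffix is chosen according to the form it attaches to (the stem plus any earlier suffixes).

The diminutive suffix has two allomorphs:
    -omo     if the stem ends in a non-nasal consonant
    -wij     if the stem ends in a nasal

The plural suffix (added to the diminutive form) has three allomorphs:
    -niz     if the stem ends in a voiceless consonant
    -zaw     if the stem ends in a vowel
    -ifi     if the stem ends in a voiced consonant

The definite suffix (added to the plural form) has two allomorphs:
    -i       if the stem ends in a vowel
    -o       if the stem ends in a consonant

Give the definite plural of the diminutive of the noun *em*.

emwijifii

*em* — final consonant /m/ (a nasal) → -wij → *emwij*.
The final sound of the diminutive form *emwij* is /j/, which is a voiced consonant, so the plural suffix is -ifi, giving *emwijifi*.
The plural form *emwijifi* — final sound /i/ (a vowel) → -i → *emwijifii*.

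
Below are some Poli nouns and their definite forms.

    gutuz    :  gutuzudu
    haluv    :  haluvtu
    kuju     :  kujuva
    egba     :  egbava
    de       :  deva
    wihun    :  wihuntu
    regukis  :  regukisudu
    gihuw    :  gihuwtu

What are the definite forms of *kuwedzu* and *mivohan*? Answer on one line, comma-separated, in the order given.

The alternation tracks the final sound of the stem — -udu when the stem ends in a sibilant (*gutuz*, *regukis*); -tu when the stem ends in a non-sibilant consonant (*haluv*, *wihun*, *gihuw*); -va when the stem ends in a vowel (*kuju*, *egba*, *de*).
*kuwedzu* — final sound /u/ (a vowel) → -va → *kuwedzuva*.
The final sound of *mivohan* is /n/, which is a non-sibilant consonant, so the suffix is -tu, giving *mivohantu*.

kuwedzuva, mivohantu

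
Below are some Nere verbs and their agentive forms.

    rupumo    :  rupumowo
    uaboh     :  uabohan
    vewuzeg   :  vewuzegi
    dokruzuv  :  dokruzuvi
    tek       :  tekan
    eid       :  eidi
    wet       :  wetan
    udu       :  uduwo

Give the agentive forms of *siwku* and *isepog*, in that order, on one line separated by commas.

Looking at the final sound of each stem: -an when the stem ends in a voiceless consonant (*uaboh*, *tek*, *wet*); -i when the stem ends in a voiced consonant (*vewuzeg*, *dokruzuv*, *eid*); -wo when the stem ends in a vowel (*rupumo*, *udu*).
Since the final sound of *siwku* is /u/ (a vowel), it takes -wo, giving *siwkuwo*.
Since the final sound of *isepog* is /g/ (a voiced consonant), it takes -i, giving *isepogi*.

siwkuwo, isepogi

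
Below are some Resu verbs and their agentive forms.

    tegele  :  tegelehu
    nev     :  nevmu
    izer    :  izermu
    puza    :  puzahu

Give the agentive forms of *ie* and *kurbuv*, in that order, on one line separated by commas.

The pattern is consonant vs. vowel: -mu when the stem ends in a consonant (*nev*, *izer*); -hu when the stem ends in a vowel (*tegele*, *puza*).
*ie*: final sound = /e/, a vowel → -hu → *iehu*.
The final sound of *kurbuv* is /v/, which is a consonant, so the suffix is -mu, giving *kurbuvmu*.

iehu, kurbuvmu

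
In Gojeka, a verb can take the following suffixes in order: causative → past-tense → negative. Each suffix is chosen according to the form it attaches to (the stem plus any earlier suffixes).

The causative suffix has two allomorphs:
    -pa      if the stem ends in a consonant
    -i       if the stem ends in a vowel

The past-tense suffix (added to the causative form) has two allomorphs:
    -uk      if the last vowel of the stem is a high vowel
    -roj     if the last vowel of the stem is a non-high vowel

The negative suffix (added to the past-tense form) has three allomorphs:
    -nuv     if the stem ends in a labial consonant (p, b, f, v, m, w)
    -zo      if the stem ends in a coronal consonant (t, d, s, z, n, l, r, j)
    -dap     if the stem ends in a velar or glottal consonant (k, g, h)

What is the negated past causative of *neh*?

nehparojzo

Since the final sound of *neh* is /h/ (a consonant), it takes -pa, giving *nehpa*.
The causative form *nehpa*: last vowel = /a/, a non-high vowel → -roj → *nehparoj*.
The past-tense form *nehparoj*: final consonant = /j/, coronal → -zo → *nehparojzo*.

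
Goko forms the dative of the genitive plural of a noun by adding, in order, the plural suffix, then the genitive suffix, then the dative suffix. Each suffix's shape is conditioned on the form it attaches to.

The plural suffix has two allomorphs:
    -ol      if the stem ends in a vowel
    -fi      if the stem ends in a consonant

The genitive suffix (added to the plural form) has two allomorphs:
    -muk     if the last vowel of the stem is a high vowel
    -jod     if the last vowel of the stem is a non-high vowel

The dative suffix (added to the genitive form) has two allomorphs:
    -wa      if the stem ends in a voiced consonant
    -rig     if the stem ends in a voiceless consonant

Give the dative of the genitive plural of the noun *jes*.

jesfimukrig

*jes*: final sound = /s/, a consonant → -fi → *jesfi*.
The plural form *jesfi*: last vowel = /i/, a high vowel → -muk → *jesfimuk*.
The genitive form *jesfimuk*: final consonant = /k/, voiceless → -rig → *jesfimukrig*.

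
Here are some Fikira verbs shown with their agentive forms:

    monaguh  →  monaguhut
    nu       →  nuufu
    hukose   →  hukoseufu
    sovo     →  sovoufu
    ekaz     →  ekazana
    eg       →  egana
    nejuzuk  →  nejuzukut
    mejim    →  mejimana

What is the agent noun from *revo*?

The suffix is conditioned by the final sound: -ut when the stem ends in a voiceless consonant (*monaguh*, *nejuzuk*); -ana when the stem ends in a voiced consonant (*ekaz*, *eg*, *mejim*); -ufu when the stem ends in a vowel (*nu*, *hukose*, *sovo*).
Since the final sound of *revo* is /o/ (a vowel), it takes -ufu, giving *revoufu*.

revoufu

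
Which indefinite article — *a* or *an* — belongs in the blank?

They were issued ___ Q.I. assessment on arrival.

a

The indefinite article is chosen by the initial *sound* of the following word, not its spelling.
The initialism *Q.I.* is read letter by letter; the first letter, Q, is pronounced /kjuː/, which begins with a consonant sound.
So the article is *a*: They were issued a Q.I. assessment on arrival.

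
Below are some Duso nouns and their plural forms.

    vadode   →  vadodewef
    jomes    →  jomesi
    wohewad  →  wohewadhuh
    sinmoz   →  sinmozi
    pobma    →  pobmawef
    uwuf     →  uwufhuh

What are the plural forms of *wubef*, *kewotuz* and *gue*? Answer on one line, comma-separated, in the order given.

wubefhuh, kewotuzi, guewef

The pattern is sibilance of the final sound: -i when the stem ends in a sibilant (*jomes*, *sinmoz*); -huh when the stem ends in a non-sibilant consonant (*wohewad*, *uwuf*); -wef when the stem ends in a vowel (*vadode*, *pobma*).
*wubef*: final sound = /f/, a non-sibilant consonant → -huh → *wubefhuh*.
Since the final sound of *kewotuz* is /z/ (a sibilant), it takes -i, giving *kewotuzi*.
The final sound of *gue* is /e/, which is a vowel, so the suffix is -wef, giving *guewef*.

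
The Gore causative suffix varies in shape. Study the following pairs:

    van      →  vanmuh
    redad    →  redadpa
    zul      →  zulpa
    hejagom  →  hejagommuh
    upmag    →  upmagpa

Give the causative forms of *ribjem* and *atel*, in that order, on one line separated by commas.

The suffix is conditioned by the final consonant: -muh when the stem ends in a nasal (*van*, *hejagom*); -pa when the stem ends in a non-nasal consonant (*redad*, *zul*, *upmag*).
The final consonant of *ribjem* is /m/, which is a nasal, so the suffix is -muh, giving *ribjemmuh*.
Since the final consonant of *atel* is /l/ (non-nasal), it takes -pa, giving *atelpa*.

ribjemmuh, atelpa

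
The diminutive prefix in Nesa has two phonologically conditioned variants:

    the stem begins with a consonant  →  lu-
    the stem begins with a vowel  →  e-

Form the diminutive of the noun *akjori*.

*akjori*: first sound = /a/, a vowel → e- → *eakjori*.

eakjori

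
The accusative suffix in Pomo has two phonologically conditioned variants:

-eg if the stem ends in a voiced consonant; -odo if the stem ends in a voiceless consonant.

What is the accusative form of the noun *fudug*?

*fudug* — final consonant /g/ (voiced) → -eg → *fudugeg*.

fudugeg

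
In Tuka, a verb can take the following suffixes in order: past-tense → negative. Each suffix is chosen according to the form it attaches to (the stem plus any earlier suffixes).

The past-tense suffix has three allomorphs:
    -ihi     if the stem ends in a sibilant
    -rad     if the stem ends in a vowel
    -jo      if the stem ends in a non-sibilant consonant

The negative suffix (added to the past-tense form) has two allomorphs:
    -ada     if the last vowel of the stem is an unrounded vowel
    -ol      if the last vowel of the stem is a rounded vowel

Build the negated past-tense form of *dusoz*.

dusozihiada

Since the final sound of *dusoz* is /z/ (a sibilant), it takes -ihi, giving *dusozihi*.
The past-tense form *dusozihi* — last vowel /i/ (an unrounded vowel) → -ada → *dusozihiada*.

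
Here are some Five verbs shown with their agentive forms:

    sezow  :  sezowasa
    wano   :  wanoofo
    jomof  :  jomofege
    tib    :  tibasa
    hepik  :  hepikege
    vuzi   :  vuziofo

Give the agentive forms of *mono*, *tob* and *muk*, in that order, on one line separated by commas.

monoofo, tobasa, mukege

The alternation tracks the final sound of the stem — -ege when the stem ends in a voiceless consonant (*jomof*, *hepik*); -asa when the stem ends in a voiced consonant (*sezow*, *tib*); -ofo when the stem ends in a vowel (*wano*, *vuzi*).
The final sound of *mono* is /o/, which is a vowel, so the suffix is -ofo, giving *monoofo*.
*tob* — final sound /b/ (a voiced consonant) → -asa → *tobasa*.
Since the final sound of *muk* is /k/ (a voiceless consonant), it takes -ege, giving *mukege*.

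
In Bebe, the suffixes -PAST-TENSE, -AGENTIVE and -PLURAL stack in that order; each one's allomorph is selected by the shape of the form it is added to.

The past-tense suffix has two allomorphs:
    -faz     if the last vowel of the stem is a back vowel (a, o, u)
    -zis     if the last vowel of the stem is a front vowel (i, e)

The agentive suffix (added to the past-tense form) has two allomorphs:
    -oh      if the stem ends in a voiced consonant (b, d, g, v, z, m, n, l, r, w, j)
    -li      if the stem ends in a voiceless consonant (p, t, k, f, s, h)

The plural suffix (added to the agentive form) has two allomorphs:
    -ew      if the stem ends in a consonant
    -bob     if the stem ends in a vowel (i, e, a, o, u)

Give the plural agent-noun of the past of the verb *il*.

Since the last vowel of *il* is /i/ (a front vowel), it takes -zis, giving *ilzis*.
The final consonant of the past-tense form *ilzis* is /s/, which is voiceless, so the agentive suffix is -li, giving *ilzisli*.
The agentive form *ilzisli* — final sound /i/ (a vowel) → -bob → *ilzislibob*.

ilzislibob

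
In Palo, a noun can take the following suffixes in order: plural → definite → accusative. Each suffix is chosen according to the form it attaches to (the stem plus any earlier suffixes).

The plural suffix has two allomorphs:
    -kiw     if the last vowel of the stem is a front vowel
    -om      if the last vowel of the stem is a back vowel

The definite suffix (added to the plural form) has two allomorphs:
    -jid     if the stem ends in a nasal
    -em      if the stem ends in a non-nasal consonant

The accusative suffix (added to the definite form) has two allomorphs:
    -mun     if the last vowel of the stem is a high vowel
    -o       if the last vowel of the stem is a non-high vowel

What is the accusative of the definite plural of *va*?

Since the last vowel of *va* is /a/ (a back vowel), it takes -om, giving *vaom*.
The plural form *vaom* — final consonant /m/ (a nasal) → -jid → *vaomjid*.
The definite form *vaomjid* — last vowel /i/ (a high vowel) → -mun → *vaomjidmun*.

vaomjidmun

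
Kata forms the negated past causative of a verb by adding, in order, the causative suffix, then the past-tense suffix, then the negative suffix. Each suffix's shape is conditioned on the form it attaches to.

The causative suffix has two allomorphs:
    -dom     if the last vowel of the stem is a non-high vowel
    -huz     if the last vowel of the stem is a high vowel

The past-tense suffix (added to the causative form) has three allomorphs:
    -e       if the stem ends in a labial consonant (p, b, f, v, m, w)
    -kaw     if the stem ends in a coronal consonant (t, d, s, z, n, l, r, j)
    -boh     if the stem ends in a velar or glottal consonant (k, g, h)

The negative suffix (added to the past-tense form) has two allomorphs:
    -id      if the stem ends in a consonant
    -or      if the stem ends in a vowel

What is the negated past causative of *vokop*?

vokopdomeor

*vokop*: last vowel = /o/, a non-high vowel → -dom → *vokopdom*.
The final consonant of the causative form *vokopdom* is /m/, which is labial, so the past-tense suffix is -e, giving *vokopdome*.
Since the final sound of the past-tense form *vokopdome* is /e/ (a vowel), it takes -or, giving *vokopdomeor*.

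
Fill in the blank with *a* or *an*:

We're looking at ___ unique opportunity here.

a

The indefinite article is chosen by the initial *sound* of the following word, not its spelling.
*unique* begins with the sound /juː/ (u pronounced /juː/) — a consonant sound.
So the article is *a*: We're looking at a unique opportunity here.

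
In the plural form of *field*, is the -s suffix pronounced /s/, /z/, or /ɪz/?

/z/

The stem *field* ends in a voiced non-sibilant sound.
The plural suffix surfaces as /ɪz/ after sibilants, /s/ after other voiceless consonants, and /z/ after other voiced sounds.
So the plural -s on *field* is pronounced /z/.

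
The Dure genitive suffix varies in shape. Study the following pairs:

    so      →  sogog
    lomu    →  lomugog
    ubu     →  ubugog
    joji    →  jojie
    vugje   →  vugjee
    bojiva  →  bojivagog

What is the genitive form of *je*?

The pattern is front/back vowel harmony: -e when the last vowel of the stem is a front vowel (*joji*, *vugje*); -gog when the last vowel of the stem is a back vowel (*so*, *lomu*, *ubu*, *bojiva*).
Since the last vowel of *je* is /e/ (a front vowel), it takes -e, giving *jee*.

jee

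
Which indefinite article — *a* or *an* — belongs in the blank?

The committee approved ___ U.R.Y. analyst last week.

a

The indefinite article is chosen by the initial *sound* of the following word, not its spelling.
The initialism *U.R.Y.* is read letter by letter; the first letter, U, is pronounced /juː/, which begins with a consonant sound.
So the article is *a*: The committee approved a U.R.Y. analyst last week.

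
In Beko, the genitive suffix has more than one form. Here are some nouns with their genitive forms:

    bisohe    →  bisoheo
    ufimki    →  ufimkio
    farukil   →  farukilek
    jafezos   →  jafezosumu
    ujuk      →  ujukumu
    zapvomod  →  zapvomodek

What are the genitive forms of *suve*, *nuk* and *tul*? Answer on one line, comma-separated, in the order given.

The suffix is conditioned by the final sound: -umu when the stem ends in a voiceless consonant (*jafezos*, *ujuk*); -ek when the stem ends in a voiced consonant (*farukil*, *zapvomod*); -o when the stem ends in a vowel (*bisohe*, *ufimki*).
*suve*: final sound = /e/, a vowel → -o → *suveo*.
Since the final sound of *nuk* is /k/ (a voiceless consonant), it takes -umu, giving *nukumu*.
*tul*: final sound = /l/, a voiced consonant → -ek → *tulek*.

suveo, nukumu, tulek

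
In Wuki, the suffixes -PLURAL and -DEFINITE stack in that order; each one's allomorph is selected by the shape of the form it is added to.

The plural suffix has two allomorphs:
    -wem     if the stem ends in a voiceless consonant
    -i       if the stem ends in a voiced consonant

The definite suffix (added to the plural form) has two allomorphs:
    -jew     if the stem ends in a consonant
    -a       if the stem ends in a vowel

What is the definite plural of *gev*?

Since the final consonant of *gev* is /v/ (voiced), it takes -i, giving *gevi*.
The plural form *gevi*: final sound = /i/, a vowel → -a → *gevia*.

gevia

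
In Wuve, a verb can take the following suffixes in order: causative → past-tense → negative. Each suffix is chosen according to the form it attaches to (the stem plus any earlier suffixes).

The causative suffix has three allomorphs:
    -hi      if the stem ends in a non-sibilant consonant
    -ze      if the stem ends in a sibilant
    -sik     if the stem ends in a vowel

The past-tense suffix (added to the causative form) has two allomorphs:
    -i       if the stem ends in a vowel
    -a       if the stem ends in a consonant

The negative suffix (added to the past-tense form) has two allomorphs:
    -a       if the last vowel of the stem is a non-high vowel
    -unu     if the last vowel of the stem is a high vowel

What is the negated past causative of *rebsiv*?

rebsivhiiunu

*rebsiv* — final sound /v/ (a non-sibilant consonant) → -hi → *rebsivhi*.
The final sound of the causative form *rebsivhi* is /i/, which is a vowel, so the past-tense suffix is -i, giving *rebsivhii*.
The past-tense form *rebsivhii* — last vowel /i/ (a high vowel) → -unu → *rebsivhiiunu*.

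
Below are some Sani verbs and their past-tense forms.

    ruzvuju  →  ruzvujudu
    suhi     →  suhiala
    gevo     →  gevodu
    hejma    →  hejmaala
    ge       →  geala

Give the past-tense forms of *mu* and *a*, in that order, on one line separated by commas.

The alternation tracks the last vowel of the stem — -du when the last vowel of the stem is a rounded vowel (*ruzvuju*, *gevo*); -ala when the last vowel of the stem is an unrounded vowel (*suhi*, *hejma*, *ge*).
The last vowel of *mu* is /u/, which is a rounded vowel, so the suffix is -du, giving *mudu*.
The last vowel of *a* is /a/, which is an unrounded vowel, so the suffix is -ala, giving *aala*.

mudu, aala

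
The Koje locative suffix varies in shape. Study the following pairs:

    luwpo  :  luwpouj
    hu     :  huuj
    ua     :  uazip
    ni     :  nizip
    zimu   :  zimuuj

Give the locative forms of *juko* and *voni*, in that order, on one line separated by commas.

Looking at the last vowel of each stem: -uj when the last vowel of the stem is a rounded vowel (*luwpo*, *hu*, *zimu*); -zip when the last vowel of the stem is an unrounded vowel (*ua*, *ni*).
Since the last vowel of *juko* is /o/ (a rounded vowel), it takes -uj, giving *jukouj*.
Since the last vowel of *voni* is /i/ (an unrounded vowel), it takes -zip, giving *vonizip*.

jukouj, vonizip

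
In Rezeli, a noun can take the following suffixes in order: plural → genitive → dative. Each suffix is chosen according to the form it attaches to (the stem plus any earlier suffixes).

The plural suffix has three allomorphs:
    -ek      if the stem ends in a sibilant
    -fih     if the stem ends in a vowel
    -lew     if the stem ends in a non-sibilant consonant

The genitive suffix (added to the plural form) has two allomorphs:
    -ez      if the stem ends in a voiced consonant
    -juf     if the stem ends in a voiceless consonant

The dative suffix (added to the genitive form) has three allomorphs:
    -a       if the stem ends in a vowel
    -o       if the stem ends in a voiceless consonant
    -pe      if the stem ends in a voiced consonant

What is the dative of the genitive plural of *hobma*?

hobmafihjufo

*hobma*: final sound = /a/, a vowel → -fih → *hobmafih*.
The plural form *hobmafih*: final consonant = /h/, voiceless → -juf → *hobmafihjuf*.
The final sound of the genitive form *hobmafihjuf* is /f/, which is a voiceless consonant, so the dative suffix is -o, giving *hobmafihjufo*.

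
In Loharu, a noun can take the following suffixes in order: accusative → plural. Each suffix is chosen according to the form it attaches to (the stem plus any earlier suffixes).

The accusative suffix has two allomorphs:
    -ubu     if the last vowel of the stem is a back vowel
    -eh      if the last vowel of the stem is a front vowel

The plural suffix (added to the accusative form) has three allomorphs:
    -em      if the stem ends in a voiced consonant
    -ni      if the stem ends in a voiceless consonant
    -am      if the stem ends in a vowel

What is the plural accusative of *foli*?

*foli* — last vowel /i/ (a front vowel) → -eh → *folieh*.
Since the final sound of the accusative form *folieh* is /h/ (a voiceless consonant), it takes -ni, giving *foliehni*.

foliehni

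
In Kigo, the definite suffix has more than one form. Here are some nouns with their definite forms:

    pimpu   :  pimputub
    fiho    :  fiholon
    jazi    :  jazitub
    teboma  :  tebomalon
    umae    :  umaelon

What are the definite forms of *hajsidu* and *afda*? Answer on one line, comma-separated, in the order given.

The alternation tracks the last vowel of the stem — -tub when the last vowel of the stem is a high vowel (*pimpu*, *jazi*); -lon when the last vowel of the stem is a non-high vowel (*fiho*, *teboma*, *umae*).
Since the last vowel of *hajsidu* is /u/ (a high vowel), it takes -tub, giving *hajsidutub*.
*afda* — last vowel /a/ (a non-high vowel) → -lon → *afdalon*.

hajsidutub, afdalon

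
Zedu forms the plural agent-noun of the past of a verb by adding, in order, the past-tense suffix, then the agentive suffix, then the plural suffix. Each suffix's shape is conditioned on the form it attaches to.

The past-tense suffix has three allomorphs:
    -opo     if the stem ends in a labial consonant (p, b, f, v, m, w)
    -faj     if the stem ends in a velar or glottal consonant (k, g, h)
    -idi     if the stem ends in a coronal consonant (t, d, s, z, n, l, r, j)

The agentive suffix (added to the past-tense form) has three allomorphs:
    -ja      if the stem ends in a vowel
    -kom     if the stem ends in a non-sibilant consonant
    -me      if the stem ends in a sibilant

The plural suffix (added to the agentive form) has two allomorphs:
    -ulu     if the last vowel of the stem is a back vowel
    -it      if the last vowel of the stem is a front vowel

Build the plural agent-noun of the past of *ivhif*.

ivhifopojaulu

*ivhif* — final consonant /f/ (labial) → -opo → *ivhifopo*.
The past-tense form *ivhifopo* — final sound /o/ (a vowel) → -ja → *ivhifopoja*.
The agentive form *ivhifopoja*: last vowel = /a/, a back vowel → -ulu → *ivhifopojaulu*.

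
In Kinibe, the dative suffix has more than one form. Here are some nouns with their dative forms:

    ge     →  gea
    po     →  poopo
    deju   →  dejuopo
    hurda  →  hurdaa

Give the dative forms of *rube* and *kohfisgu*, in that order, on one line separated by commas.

rubea, kohfisguopo

The pattern is rounding harmony: -opo when the last vowel of the stem is a rounded vowel (*po*, *deju*); -a when the last vowel of the stem is an unrounded vowel (*ge*, *hurda*).
Since the last vowel of *rube* is /e/ (an unrounded vowel), it takes -a, giving *rubea*.
Since the last vowel of *kohfisgu* is /u/ (a rounded vowel), it takes -opo, giving *kohfisguopo*.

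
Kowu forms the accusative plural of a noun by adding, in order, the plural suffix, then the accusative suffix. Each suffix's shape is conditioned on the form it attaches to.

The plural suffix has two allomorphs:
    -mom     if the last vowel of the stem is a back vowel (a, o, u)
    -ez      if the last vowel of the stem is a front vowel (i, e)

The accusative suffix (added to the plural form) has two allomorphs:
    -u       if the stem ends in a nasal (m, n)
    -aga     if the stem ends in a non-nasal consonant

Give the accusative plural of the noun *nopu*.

*nopu* — last vowel /u/ (a back vowel) → -mom → *nopumom*.
The final consonant of the plural form *nopumom* is /m/, which is a nasal, so the accusative suffix is -u, giving *nopumomu*.

nopumomu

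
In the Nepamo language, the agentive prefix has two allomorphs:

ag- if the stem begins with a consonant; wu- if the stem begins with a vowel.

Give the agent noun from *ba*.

agba

The first sound of *ba* is /b/, which is a consonant, so the prefix is ag-, giving *agba*.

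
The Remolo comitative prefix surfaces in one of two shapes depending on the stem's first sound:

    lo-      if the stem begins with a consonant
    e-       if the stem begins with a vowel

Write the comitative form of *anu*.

*anu*: first sound = /a/, a vowel → e- → *eanu*.

eanu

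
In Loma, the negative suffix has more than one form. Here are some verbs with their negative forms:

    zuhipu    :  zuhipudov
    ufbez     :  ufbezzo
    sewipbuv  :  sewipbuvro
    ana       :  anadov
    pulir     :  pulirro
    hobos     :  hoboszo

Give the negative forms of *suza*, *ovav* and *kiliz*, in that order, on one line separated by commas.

The alternation tracks the final sound of the stem — -zo when the stem ends in a sibilant (*ufbez*, *hobos*); -ro when the stem ends in a non-sibilant consonant (*sewipbuv*, *pulir*); -dov when the stem ends in a vowel (*zuhipu*, *ana*).
Since the final sound of *suza* is /a/ (a vowel), it takes -dov, giving *suzadov*.
The final sound of *ovav* is /v/, which is a non-sibilant consonant, so the suffix is -ro, giving *ovavro*.
*kiliz* — final sound /z/ (a sibilant) → -zo → *kilizzo*.

suzadov, ovavro, kilizzo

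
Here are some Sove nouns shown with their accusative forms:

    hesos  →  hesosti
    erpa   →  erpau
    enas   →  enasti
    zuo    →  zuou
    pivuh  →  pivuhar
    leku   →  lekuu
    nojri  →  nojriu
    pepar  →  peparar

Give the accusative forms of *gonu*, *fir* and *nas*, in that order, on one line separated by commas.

gonuu, firar, nasti

Looking at the final sound of each stem: -ti when the stem ends in a sibilant (*hesos*, *enas*); -ar when the stem ends in a non-sibilant consonant (*pivuh*, *pepar*); -u when the stem ends in a vowel (*erpa*, *zuo*, *leku*, *nojri*).
*gonu* — final sound /u/ (a vowel) → -u → *gonuu*.
*fir*: final sound = /r/, a non-sibilant consonant → -ar → *firar*.
The final sound of *nas* is /s/, which is a sibilant, so the suffix is -ti, giving *nasti*.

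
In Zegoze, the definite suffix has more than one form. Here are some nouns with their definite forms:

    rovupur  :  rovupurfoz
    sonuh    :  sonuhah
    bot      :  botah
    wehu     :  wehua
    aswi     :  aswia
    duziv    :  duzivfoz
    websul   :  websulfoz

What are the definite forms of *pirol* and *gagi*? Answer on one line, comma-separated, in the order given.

The suffix is conditioned by the final sound: -ah when the stem ends in a voiceless consonant (*sonuh*, *bot*); -foz when the stem ends in a voiced consonant (*rovupur*, *duziv*, *websul*); -a when the stem ends in a vowel (*wehu*, *aswi*).
*pirol* — final sound /l/ (a voiced consonant) → -foz → *pirolfoz*.
*gagi* — final sound /i/ (a vowel) → -a → *gagia*.

pirolfoz, gagia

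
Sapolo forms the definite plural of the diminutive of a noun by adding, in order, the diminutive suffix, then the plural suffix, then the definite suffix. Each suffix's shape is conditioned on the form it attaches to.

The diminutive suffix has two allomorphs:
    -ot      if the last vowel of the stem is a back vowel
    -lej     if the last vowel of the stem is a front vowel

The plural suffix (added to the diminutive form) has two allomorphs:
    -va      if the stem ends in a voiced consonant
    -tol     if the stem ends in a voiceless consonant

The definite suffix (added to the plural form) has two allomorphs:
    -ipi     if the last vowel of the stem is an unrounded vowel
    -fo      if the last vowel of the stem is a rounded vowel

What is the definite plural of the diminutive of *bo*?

Since the last vowel of *bo* is /o/ (a back vowel), it takes -ot, giving *boot*.
The diminutive form *boot* — final consonant /t/ (voiceless) → -tol → *boottol*.
The plural form *boottol*: last vowel = /o/, a rounded vowel → -fo → *boottolfo*.

boottolfo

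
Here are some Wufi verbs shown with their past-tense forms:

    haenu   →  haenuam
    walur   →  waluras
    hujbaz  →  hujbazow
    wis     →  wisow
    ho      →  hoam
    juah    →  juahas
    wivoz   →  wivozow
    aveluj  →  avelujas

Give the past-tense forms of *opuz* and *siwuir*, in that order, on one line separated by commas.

The alternation tracks the final sound of the stem — -ow when the stem ends in a sibilant (*hujbaz*, *wis*, *wivoz*); -as when the stem ends in a non-sibilant consonant (*walur*, *juah*, *aveluj*); -am when the stem ends in a vowel (*haenu*, *ho*).
Since the final sound of *opuz* is /z/ (a sibilant), it takes -ow, giving *opuzow*.
Since the final sound of *siwuir* is /r/ (a non-sibilant consonant), it takes -as, giving *siwuiras*.

opuzow, siwuiras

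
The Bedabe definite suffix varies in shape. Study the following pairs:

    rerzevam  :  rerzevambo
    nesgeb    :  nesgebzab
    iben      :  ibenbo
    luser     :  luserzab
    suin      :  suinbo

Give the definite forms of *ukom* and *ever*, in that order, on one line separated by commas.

The alternation tracks the final consonant of the stem — -bo when the stem ends in a nasal (*rerzevam*, *iben*, *suin*); -zab when the stem ends in a non-nasal consonant (*nesgeb*, *luser*).
The final consonant of *ukom* is /m/, which is a nasal, so the suffix is -bo, giving *ukombo*.
Since the final consonant of *ever* is /r/ (non-nasal), it takes -zab, giving *everzab*.

ukombo, everzab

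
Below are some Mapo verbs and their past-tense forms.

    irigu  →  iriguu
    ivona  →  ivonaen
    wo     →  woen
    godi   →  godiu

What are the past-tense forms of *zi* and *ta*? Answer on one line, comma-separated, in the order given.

The suffix is conditioned by the last vowel: -u when the last vowel of the stem is a high vowel (*irigu*, *godi*); -en when the last vowel of the stem is a non-high vowel (*ivona*, *wo*).
*zi* — last vowel /i/ (a high vowel) → -u → *ziu*.
*ta*: last vowel = /a/, a non-high vowel → -en → *taen*.

ziu, taen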